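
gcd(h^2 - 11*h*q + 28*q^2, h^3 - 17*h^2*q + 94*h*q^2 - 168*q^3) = h^2 - 11*h*q + 28*q^2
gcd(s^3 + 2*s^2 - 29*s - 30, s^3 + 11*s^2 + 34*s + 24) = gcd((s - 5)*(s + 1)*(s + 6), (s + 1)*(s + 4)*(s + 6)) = s^2 + 7*s + 6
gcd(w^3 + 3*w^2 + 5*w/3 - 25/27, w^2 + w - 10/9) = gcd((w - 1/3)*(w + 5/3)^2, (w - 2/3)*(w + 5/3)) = w + 5/3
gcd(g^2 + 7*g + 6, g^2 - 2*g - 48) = g + 6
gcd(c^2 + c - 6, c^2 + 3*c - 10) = c - 2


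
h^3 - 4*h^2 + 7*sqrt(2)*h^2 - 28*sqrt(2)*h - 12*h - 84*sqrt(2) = (h - 6)*(h + 2)*(h + 7*sqrt(2))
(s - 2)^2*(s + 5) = s^3 + s^2 - 16*s + 20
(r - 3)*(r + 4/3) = r^2 - 5*r/3 - 4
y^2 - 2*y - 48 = (y - 8)*(y + 6)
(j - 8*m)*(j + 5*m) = j^2 - 3*j*m - 40*m^2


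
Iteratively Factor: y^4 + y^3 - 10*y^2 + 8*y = (y)*(y^3 + y^2 - 10*y + 8) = y*(y + 4)*(y^2 - 3*y + 2) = y*(y - 2)*(y + 4)*(y - 1)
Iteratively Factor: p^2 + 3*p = (p + 3)*(p)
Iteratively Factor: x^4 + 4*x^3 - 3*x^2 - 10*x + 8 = (x - 1)*(x^3 + 5*x^2 + 2*x - 8) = (x - 1)*(x + 4)*(x^2 + x - 2) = (x - 1)*(x + 2)*(x + 4)*(x - 1)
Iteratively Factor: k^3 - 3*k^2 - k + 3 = (k - 1)*(k^2 - 2*k - 3) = (k - 1)*(k + 1)*(k - 3)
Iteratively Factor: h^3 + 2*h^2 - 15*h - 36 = (h + 3)*(h^2 - h - 12) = (h - 4)*(h + 3)*(h + 3)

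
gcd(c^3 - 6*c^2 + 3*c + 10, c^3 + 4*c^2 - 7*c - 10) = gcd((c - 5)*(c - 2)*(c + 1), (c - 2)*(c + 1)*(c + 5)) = c^2 - c - 2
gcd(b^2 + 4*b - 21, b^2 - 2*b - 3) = b - 3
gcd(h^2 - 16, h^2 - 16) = h^2 - 16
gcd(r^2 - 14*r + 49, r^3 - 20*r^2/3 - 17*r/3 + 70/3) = r - 7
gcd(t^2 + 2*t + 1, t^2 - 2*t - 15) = 1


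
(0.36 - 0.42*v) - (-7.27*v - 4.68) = 6.85*v + 5.04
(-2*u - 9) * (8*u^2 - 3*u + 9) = -16*u^3 - 66*u^2 + 9*u - 81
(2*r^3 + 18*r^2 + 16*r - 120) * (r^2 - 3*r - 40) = 2*r^5 + 12*r^4 - 118*r^3 - 888*r^2 - 280*r + 4800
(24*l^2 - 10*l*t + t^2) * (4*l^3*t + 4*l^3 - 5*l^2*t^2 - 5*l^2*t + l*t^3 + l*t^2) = 96*l^5*t + 96*l^5 - 160*l^4*t^2 - 160*l^4*t + 78*l^3*t^3 + 78*l^3*t^2 - 15*l^2*t^4 - 15*l^2*t^3 + l*t^5 + l*t^4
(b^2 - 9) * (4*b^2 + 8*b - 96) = 4*b^4 + 8*b^3 - 132*b^2 - 72*b + 864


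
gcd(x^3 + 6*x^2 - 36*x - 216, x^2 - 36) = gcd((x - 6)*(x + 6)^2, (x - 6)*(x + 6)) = x^2 - 36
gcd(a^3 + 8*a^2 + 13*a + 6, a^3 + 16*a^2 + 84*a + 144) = a + 6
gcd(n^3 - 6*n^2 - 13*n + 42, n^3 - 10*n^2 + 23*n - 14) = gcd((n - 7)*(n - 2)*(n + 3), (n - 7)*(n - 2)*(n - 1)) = n^2 - 9*n + 14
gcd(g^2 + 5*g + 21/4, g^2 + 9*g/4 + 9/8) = g + 3/2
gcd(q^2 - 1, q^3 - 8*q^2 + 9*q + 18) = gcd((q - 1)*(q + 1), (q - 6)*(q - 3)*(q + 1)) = q + 1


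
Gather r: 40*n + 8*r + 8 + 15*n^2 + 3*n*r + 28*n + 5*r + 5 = 15*n^2 + 68*n + r*(3*n + 13) + 13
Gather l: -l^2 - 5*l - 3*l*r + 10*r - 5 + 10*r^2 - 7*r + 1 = -l^2 + l*(-3*r - 5) + 10*r^2 + 3*r - 4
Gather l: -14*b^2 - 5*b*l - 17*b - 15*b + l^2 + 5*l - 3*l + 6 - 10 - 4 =-14*b^2 - 32*b + l^2 + l*(2 - 5*b) - 8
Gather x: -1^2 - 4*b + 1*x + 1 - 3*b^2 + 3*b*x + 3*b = -3*b^2 - b + x*(3*b + 1)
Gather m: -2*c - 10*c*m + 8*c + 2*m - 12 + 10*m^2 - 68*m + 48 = 6*c + 10*m^2 + m*(-10*c - 66) + 36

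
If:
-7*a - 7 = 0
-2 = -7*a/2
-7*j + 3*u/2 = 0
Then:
No Solution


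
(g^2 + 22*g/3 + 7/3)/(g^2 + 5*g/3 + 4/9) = 3*(g + 7)/(3*g + 4)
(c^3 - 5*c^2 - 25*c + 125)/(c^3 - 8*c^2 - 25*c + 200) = (c - 5)/(c - 8)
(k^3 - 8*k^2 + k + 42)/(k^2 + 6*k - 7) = (k^3 - 8*k^2 + k + 42)/(k^2 + 6*k - 7)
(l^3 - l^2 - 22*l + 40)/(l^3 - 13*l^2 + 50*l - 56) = (l + 5)/(l - 7)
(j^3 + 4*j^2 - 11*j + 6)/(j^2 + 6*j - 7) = (j^2 + 5*j - 6)/(j + 7)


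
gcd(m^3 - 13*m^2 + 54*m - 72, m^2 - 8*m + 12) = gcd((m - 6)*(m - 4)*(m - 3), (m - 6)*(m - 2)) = m - 6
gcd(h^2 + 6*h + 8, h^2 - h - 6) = h + 2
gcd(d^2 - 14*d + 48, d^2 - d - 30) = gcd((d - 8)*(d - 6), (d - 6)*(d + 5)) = d - 6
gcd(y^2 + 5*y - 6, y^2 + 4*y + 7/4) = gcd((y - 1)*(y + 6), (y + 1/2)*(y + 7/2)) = 1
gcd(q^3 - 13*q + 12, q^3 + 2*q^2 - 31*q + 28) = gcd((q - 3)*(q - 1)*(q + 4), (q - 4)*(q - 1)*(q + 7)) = q - 1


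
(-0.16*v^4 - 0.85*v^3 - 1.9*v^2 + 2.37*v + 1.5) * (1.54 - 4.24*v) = 0.6784*v^5 + 3.3576*v^4 + 6.747*v^3 - 12.9748*v^2 - 2.7102*v + 2.31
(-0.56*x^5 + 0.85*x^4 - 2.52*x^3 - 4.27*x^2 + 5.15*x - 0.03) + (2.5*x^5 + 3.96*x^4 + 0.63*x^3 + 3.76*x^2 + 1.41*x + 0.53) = 1.94*x^5 + 4.81*x^4 - 1.89*x^3 - 0.51*x^2 + 6.56*x + 0.5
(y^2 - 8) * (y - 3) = y^3 - 3*y^2 - 8*y + 24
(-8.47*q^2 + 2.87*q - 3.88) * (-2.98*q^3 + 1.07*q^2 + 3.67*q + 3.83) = 25.2406*q^5 - 17.6155*q^4 - 16.4516*q^3 - 26.0588*q^2 - 3.2475*q - 14.8604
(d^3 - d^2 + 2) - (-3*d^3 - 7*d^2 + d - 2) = 4*d^3 + 6*d^2 - d + 4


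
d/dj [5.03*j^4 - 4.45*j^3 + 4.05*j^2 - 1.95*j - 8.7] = 20.12*j^3 - 13.35*j^2 + 8.1*j - 1.95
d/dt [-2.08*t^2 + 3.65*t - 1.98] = 3.65 - 4.16*t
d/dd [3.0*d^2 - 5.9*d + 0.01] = 6.0*d - 5.9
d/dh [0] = 0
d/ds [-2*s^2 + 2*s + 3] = 2 - 4*s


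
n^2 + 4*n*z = n*(n + 4*z)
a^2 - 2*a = a*(a - 2)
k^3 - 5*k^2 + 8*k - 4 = (k - 2)^2*(k - 1)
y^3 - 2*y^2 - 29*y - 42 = (y - 7)*(y + 2)*(y + 3)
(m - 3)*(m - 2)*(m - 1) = m^3 - 6*m^2 + 11*m - 6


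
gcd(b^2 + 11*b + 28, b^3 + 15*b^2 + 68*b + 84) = b + 7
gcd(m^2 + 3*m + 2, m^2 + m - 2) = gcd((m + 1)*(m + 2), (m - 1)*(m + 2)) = m + 2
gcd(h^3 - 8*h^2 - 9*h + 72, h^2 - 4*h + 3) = h - 3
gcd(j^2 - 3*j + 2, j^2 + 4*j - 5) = j - 1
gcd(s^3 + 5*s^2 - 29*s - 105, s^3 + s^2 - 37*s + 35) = s^2 + 2*s - 35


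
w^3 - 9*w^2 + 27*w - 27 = (w - 3)^3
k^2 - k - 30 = (k - 6)*(k + 5)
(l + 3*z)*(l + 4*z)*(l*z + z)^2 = l^4*z^2 + 7*l^3*z^3 + 2*l^3*z^2 + 12*l^2*z^4 + 14*l^2*z^3 + l^2*z^2 + 24*l*z^4 + 7*l*z^3 + 12*z^4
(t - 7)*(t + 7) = t^2 - 49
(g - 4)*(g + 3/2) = g^2 - 5*g/2 - 6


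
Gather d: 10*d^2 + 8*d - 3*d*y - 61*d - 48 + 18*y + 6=10*d^2 + d*(-3*y - 53) + 18*y - 42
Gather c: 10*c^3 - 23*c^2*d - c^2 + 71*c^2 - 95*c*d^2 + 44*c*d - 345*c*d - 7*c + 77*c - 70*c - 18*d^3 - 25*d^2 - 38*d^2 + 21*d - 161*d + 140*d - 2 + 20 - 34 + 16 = 10*c^3 + c^2*(70 - 23*d) + c*(-95*d^2 - 301*d) - 18*d^3 - 63*d^2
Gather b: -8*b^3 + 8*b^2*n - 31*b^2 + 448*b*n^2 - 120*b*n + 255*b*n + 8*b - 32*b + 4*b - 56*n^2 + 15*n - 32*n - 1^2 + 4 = -8*b^3 + b^2*(8*n - 31) + b*(448*n^2 + 135*n - 20) - 56*n^2 - 17*n + 3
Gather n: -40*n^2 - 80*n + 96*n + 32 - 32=-40*n^2 + 16*n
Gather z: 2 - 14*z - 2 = -14*z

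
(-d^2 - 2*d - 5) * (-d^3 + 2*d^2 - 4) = d^5 + d^3 - 6*d^2 + 8*d + 20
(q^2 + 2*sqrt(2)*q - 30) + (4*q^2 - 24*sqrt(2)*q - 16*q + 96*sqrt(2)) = 5*q^2 - 22*sqrt(2)*q - 16*q - 30 + 96*sqrt(2)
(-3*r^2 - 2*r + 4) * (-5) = 15*r^2 + 10*r - 20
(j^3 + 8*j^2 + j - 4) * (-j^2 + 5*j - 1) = -j^5 - 3*j^4 + 38*j^3 + j^2 - 21*j + 4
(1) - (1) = 0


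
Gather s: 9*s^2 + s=9*s^2 + s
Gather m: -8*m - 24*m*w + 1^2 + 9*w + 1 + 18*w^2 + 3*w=m*(-24*w - 8) + 18*w^2 + 12*w + 2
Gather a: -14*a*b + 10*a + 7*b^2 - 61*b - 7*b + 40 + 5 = a*(10 - 14*b) + 7*b^2 - 68*b + 45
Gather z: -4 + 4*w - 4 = 4*w - 8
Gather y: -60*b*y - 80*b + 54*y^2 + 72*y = -80*b + 54*y^2 + y*(72 - 60*b)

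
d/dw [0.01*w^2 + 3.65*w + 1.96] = 0.02*w + 3.65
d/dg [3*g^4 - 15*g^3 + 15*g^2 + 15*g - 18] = 12*g^3 - 45*g^2 + 30*g + 15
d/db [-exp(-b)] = exp(-b)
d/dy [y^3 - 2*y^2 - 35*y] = 3*y^2 - 4*y - 35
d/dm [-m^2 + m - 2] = 1 - 2*m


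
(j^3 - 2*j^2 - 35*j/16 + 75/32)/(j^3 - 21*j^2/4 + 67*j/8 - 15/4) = (j + 5/4)/(j - 2)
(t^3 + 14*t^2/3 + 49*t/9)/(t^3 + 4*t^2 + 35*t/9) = (3*t + 7)/(3*t + 5)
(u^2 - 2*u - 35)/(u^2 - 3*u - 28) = (u + 5)/(u + 4)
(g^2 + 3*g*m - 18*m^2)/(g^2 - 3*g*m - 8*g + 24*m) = (g + 6*m)/(g - 8)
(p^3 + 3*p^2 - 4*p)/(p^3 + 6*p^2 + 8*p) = (p - 1)/(p + 2)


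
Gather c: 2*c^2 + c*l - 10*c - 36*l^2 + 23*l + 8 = 2*c^2 + c*(l - 10) - 36*l^2 + 23*l + 8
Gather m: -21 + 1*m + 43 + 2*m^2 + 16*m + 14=2*m^2 + 17*m + 36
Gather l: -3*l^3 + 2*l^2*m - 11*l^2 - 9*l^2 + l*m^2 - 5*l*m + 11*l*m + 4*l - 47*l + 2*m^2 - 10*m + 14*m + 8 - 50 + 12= -3*l^3 + l^2*(2*m - 20) + l*(m^2 + 6*m - 43) + 2*m^2 + 4*m - 30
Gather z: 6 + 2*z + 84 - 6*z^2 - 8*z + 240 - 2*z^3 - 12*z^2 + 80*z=-2*z^3 - 18*z^2 + 74*z + 330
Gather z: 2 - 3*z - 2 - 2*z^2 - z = -2*z^2 - 4*z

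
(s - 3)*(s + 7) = s^2 + 4*s - 21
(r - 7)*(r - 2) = r^2 - 9*r + 14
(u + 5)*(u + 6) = u^2 + 11*u + 30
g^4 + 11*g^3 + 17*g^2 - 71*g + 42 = (g - 1)^2*(g + 6)*(g + 7)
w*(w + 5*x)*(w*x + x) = w^3*x + 5*w^2*x^2 + w^2*x + 5*w*x^2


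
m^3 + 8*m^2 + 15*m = m*(m + 3)*(m + 5)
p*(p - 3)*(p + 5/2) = p^3 - p^2/2 - 15*p/2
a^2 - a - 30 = (a - 6)*(a + 5)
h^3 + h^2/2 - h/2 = h*(h - 1/2)*(h + 1)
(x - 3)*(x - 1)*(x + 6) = x^3 + 2*x^2 - 21*x + 18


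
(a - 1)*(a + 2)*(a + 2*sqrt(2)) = a^3 + a^2 + 2*sqrt(2)*a^2 - 2*a + 2*sqrt(2)*a - 4*sqrt(2)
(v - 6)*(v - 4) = v^2 - 10*v + 24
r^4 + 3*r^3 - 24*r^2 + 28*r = r*(r - 2)^2*(r + 7)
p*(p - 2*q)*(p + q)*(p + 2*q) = p^4 + p^3*q - 4*p^2*q^2 - 4*p*q^3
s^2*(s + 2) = s^3 + 2*s^2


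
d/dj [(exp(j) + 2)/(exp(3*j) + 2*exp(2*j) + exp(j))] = 2*(-exp(2*j) - 3*exp(j) - 1)*exp(-j)/(exp(3*j) + 3*exp(2*j) + 3*exp(j) + 1)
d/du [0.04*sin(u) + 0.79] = 0.04*cos(u)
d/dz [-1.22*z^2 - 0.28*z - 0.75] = -2.44*z - 0.28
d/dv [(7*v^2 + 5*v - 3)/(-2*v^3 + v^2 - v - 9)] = 2*(7*v^4 + 10*v^3 - 15*v^2 - 60*v - 24)/(4*v^6 - 4*v^5 + 5*v^4 + 34*v^3 - 17*v^2 + 18*v + 81)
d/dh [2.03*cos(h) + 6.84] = -2.03*sin(h)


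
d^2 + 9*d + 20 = (d + 4)*(d + 5)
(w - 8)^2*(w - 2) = w^3 - 18*w^2 + 96*w - 128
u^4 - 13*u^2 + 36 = (u - 3)*(u - 2)*(u + 2)*(u + 3)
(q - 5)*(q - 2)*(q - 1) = q^3 - 8*q^2 + 17*q - 10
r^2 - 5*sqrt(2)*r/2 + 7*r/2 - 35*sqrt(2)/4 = (r + 7/2)*(r - 5*sqrt(2)/2)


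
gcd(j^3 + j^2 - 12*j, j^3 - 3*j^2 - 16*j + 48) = j^2 + j - 12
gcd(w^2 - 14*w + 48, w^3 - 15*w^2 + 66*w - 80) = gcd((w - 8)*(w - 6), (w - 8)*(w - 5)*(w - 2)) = w - 8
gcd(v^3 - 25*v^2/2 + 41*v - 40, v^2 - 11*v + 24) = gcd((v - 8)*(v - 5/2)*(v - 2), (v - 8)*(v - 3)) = v - 8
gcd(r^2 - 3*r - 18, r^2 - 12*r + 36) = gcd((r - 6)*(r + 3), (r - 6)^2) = r - 6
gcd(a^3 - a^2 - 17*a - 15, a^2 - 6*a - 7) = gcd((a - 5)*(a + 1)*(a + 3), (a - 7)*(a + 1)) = a + 1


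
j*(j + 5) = j^2 + 5*j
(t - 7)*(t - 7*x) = t^2 - 7*t*x - 7*t + 49*x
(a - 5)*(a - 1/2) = a^2 - 11*a/2 + 5/2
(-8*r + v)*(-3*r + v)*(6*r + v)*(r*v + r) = 144*r^4*v + 144*r^4 - 42*r^3*v^2 - 42*r^3*v - 5*r^2*v^3 - 5*r^2*v^2 + r*v^4 + r*v^3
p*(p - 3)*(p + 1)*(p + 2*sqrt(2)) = p^4 - 2*p^3 + 2*sqrt(2)*p^3 - 4*sqrt(2)*p^2 - 3*p^2 - 6*sqrt(2)*p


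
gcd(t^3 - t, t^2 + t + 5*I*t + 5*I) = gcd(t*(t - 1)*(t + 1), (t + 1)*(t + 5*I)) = t + 1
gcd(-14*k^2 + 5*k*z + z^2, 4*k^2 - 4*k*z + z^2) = -2*k + z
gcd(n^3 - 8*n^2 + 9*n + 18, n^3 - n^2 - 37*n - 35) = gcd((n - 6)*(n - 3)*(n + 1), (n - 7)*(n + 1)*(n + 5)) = n + 1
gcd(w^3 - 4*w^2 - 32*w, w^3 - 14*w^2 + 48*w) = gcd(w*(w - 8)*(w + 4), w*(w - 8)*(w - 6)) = w^2 - 8*w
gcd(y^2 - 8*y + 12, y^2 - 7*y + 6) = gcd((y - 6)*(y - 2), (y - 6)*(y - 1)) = y - 6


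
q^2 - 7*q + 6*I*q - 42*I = (q - 7)*(q + 6*I)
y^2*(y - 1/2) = y^3 - y^2/2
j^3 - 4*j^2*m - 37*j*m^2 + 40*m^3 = (j - 8*m)*(j - m)*(j + 5*m)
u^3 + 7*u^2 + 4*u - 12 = (u - 1)*(u + 2)*(u + 6)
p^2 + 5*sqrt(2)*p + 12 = (p + 2*sqrt(2))*(p + 3*sqrt(2))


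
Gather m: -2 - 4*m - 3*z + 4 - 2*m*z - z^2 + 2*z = m*(-2*z - 4) - z^2 - z + 2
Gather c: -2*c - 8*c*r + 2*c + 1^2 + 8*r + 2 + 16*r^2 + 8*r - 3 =-8*c*r + 16*r^2 + 16*r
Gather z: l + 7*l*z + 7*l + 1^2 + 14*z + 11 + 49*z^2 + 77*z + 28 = 8*l + 49*z^2 + z*(7*l + 91) + 40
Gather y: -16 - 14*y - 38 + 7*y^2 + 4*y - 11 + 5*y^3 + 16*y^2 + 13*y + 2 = 5*y^3 + 23*y^2 + 3*y - 63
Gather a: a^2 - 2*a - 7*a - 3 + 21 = a^2 - 9*a + 18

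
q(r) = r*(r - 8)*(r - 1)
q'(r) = r*(r - 8) + r*(r - 1) + (r - 8)*(r - 1) = 3*r^2 - 18*r + 8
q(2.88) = -27.72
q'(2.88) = -18.96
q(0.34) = 1.72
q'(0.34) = 2.23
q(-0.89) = -14.95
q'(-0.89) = 26.40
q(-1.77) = -47.90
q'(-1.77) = 49.26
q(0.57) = 1.82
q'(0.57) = -1.29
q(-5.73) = -529.47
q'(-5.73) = 209.64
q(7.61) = -19.62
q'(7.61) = 44.76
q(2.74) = -25.08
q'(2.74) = -18.80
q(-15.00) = -5520.00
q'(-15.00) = 953.00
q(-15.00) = -5520.00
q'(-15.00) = 953.00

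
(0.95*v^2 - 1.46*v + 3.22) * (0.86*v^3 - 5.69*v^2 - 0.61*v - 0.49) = 0.817*v^5 - 6.6611*v^4 + 10.4971*v^3 - 17.8967*v^2 - 1.2488*v - 1.5778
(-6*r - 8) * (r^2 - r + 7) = -6*r^3 - 2*r^2 - 34*r - 56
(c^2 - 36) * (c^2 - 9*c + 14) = c^4 - 9*c^3 - 22*c^2 + 324*c - 504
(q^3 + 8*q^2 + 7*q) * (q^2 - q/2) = q^5 + 15*q^4/2 + 3*q^3 - 7*q^2/2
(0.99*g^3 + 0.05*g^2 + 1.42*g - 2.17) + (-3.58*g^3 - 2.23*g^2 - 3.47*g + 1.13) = -2.59*g^3 - 2.18*g^2 - 2.05*g - 1.04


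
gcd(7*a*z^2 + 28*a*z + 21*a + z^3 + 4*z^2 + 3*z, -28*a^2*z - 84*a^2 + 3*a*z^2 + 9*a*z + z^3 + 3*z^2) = 7*a*z + 21*a + z^2 + 3*z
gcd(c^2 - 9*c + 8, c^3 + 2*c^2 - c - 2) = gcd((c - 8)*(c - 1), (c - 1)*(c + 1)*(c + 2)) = c - 1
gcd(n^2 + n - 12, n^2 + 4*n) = n + 4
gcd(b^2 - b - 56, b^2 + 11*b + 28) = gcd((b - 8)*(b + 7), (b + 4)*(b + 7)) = b + 7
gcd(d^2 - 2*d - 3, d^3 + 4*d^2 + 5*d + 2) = d + 1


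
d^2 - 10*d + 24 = (d - 6)*(d - 4)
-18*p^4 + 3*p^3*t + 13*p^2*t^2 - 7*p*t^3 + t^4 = (-3*p + t)^2*(-2*p + t)*(p + t)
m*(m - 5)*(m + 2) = m^3 - 3*m^2 - 10*m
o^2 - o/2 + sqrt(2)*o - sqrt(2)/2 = (o - 1/2)*(o + sqrt(2))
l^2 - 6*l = l*(l - 6)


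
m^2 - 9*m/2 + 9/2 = (m - 3)*(m - 3/2)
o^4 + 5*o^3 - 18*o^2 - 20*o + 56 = (o - 2)^2*(o + 2)*(o + 7)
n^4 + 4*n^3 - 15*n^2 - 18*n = n*(n - 3)*(n + 1)*(n + 6)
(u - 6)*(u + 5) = u^2 - u - 30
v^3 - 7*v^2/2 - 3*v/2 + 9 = (v - 3)*(v - 2)*(v + 3/2)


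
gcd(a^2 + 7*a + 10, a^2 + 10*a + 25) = a + 5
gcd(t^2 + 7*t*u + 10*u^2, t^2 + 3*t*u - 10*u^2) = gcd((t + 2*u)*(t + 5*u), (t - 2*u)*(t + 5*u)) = t + 5*u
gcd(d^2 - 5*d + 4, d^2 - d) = d - 1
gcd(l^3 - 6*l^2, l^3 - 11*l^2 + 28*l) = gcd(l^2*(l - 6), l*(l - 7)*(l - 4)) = l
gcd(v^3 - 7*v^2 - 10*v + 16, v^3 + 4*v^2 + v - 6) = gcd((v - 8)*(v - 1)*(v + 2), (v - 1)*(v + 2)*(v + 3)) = v^2 + v - 2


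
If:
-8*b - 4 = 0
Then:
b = -1/2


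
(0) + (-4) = -4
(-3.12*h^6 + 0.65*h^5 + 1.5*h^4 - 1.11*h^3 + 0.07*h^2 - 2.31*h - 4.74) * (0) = 0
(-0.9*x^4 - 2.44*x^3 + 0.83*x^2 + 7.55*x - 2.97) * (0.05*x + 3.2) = -0.045*x^5 - 3.002*x^4 - 7.7665*x^3 + 3.0335*x^2 + 24.0115*x - 9.504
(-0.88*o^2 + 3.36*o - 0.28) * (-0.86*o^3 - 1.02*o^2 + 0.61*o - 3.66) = 0.7568*o^5 - 1.992*o^4 - 3.7232*o^3 + 5.556*o^2 - 12.4684*o + 1.0248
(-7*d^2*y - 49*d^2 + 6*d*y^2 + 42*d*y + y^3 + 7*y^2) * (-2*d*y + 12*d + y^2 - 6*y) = 14*d^3*y^2 + 14*d^3*y - 588*d^3 - 19*d^2*y^3 - 19*d^2*y^2 + 798*d^2*y + 4*d*y^4 + 4*d*y^3 - 168*d*y^2 + y^5 + y^4 - 42*y^3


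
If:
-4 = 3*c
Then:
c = -4/3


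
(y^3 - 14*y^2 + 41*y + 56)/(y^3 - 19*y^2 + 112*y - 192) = (y^2 - 6*y - 7)/(y^2 - 11*y + 24)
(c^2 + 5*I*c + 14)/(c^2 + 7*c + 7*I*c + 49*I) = (c - 2*I)/(c + 7)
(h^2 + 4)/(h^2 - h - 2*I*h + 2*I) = (h + 2*I)/(h - 1)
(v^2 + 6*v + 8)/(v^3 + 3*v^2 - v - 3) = (v^2 + 6*v + 8)/(v^3 + 3*v^2 - v - 3)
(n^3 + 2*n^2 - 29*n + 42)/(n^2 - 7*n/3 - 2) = 3*(n^2 + 5*n - 14)/(3*n + 2)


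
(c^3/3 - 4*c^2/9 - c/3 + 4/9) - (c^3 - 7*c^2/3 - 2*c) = -2*c^3/3 + 17*c^2/9 + 5*c/3 + 4/9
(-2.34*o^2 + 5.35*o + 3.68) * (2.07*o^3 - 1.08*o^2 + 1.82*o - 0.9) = -4.8438*o^5 + 13.6017*o^4 - 2.4192*o^3 + 7.8686*o^2 + 1.8826*o - 3.312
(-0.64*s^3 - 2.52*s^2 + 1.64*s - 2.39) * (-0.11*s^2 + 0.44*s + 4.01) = 0.0704*s^5 - 0.00440000000000002*s^4 - 3.8556*s^3 - 9.1207*s^2 + 5.5248*s - 9.5839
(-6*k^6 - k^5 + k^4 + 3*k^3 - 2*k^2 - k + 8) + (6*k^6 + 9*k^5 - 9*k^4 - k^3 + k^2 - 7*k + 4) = 8*k^5 - 8*k^4 + 2*k^3 - k^2 - 8*k + 12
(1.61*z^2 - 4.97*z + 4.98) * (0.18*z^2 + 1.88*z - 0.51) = 0.2898*z^4 + 2.1322*z^3 - 9.2683*z^2 + 11.8971*z - 2.5398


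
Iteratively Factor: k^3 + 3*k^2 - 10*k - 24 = (k + 2)*(k^2 + k - 12) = (k - 3)*(k + 2)*(k + 4)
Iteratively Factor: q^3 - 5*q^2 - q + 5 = (q - 1)*(q^2 - 4*q - 5) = (q - 1)*(q + 1)*(q - 5)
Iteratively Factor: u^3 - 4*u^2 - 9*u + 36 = (u + 3)*(u^2 - 7*u + 12) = (u - 3)*(u + 3)*(u - 4)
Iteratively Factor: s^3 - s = (s + 1)*(s^2 - s) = (s - 1)*(s + 1)*(s)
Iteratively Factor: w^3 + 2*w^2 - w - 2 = (w - 1)*(w^2 + 3*w + 2) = (w - 1)*(w + 1)*(w + 2)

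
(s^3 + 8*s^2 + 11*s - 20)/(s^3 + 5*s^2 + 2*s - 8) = (s + 5)/(s + 2)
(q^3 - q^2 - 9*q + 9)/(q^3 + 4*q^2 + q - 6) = (q - 3)/(q + 2)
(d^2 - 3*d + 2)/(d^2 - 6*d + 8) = (d - 1)/(d - 4)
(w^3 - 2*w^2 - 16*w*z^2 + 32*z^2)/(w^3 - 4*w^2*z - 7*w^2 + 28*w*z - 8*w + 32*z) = (w^2 + 4*w*z - 2*w - 8*z)/(w^2 - 7*w - 8)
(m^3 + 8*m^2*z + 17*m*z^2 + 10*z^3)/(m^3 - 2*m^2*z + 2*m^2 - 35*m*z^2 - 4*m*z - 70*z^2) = (-m^2 - 3*m*z - 2*z^2)/(-m^2 + 7*m*z - 2*m + 14*z)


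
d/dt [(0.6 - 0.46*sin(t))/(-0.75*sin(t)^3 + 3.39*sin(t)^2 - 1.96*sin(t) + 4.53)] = (-0.69*sin(t)^3 + 2.9094*sin(t)^2 - 4.068*sin(t) - 0.9078)*cos(t)/(0.5625*sin(t)^6 - 5.085*sin(t)^5 + 14.4321*sin(t)^4 - 20.0838*sin(t)^3 + 34.555*sin(t)^2 - 17.7576*sin(t) + 20.5209)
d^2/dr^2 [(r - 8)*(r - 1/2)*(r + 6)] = 6*r - 5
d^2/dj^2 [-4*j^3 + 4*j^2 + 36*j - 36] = 8 - 24*j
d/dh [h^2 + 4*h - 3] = 2*h + 4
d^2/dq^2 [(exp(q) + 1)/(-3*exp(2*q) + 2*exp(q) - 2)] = (-9*exp(4*q) - 42*exp(3*q) + 54*exp(2*q) + 16*exp(q) - 8)*exp(q)/(27*exp(6*q) - 54*exp(5*q) + 90*exp(4*q) - 80*exp(3*q) + 60*exp(2*q) - 24*exp(q) + 8)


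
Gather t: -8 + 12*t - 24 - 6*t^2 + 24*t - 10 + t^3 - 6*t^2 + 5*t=t^3 - 12*t^2 + 41*t - 42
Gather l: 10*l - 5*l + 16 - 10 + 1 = 5*l + 7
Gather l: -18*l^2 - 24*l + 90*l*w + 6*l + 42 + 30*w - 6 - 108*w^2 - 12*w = -18*l^2 + l*(90*w - 18) - 108*w^2 + 18*w + 36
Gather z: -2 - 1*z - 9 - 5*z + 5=-6*z - 6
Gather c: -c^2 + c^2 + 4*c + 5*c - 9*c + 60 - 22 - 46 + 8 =0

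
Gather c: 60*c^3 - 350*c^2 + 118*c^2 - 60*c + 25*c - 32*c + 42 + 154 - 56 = 60*c^3 - 232*c^2 - 67*c + 140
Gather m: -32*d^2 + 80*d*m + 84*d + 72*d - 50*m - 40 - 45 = -32*d^2 + 156*d + m*(80*d - 50) - 85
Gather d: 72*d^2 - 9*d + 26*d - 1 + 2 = 72*d^2 + 17*d + 1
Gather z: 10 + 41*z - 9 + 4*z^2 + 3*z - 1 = 4*z^2 + 44*z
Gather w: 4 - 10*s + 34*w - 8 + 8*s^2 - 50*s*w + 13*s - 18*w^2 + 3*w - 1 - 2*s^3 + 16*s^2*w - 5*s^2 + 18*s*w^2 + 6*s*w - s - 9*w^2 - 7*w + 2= -2*s^3 + 3*s^2 + 2*s + w^2*(18*s - 27) + w*(16*s^2 - 44*s + 30) - 3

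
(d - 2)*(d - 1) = d^2 - 3*d + 2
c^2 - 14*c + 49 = (c - 7)^2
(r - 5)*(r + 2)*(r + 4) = r^3 + r^2 - 22*r - 40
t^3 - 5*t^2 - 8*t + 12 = (t - 6)*(t - 1)*(t + 2)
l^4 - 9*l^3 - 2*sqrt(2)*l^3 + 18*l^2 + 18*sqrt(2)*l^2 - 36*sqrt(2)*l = l*(l - 6)*(l - 3)*(l - 2*sqrt(2))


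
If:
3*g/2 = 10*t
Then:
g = 20*t/3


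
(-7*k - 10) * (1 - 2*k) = 14*k^2 + 13*k - 10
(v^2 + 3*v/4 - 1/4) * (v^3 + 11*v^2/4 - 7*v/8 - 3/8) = v^5 + 7*v^4/2 + 15*v^3/16 - 55*v^2/32 - v/16 + 3/32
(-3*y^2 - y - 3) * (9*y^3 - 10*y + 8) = -27*y^5 - 9*y^4 + 3*y^3 - 14*y^2 + 22*y - 24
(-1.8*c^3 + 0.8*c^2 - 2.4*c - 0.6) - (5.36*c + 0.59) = -1.8*c^3 + 0.8*c^2 - 7.76*c - 1.19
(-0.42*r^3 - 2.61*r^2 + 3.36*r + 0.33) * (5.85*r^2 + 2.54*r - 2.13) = -2.457*r^5 - 16.3353*r^4 + 13.9212*r^3 + 16.0242*r^2 - 6.3186*r - 0.7029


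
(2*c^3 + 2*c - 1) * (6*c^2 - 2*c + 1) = 12*c^5 - 4*c^4 + 14*c^3 - 10*c^2 + 4*c - 1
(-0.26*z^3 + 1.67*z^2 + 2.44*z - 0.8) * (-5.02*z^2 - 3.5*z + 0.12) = 1.3052*z^5 - 7.4734*z^4 - 18.125*z^3 - 4.3236*z^2 + 3.0928*z - 0.096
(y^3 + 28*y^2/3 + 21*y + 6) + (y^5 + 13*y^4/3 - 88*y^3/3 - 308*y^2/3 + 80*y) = y^5 + 13*y^4/3 - 85*y^3/3 - 280*y^2/3 + 101*y + 6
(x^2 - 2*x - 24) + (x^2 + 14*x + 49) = 2*x^2 + 12*x + 25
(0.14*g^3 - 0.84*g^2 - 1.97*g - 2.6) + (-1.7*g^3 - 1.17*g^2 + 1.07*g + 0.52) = -1.56*g^3 - 2.01*g^2 - 0.9*g - 2.08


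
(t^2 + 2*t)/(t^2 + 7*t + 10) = t/(t + 5)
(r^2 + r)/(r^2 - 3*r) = (r + 1)/(r - 3)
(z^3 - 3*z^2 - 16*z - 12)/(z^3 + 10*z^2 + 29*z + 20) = (z^2 - 4*z - 12)/(z^2 + 9*z + 20)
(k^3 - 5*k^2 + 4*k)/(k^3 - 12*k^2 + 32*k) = (k - 1)/(k - 8)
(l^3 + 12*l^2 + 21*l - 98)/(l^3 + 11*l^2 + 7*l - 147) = (l - 2)/(l - 3)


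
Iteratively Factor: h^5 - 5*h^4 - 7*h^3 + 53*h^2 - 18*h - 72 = (h - 4)*(h^4 - h^3 - 11*h^2 + 9*h + 18) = (h - 4)*(h + 3)*(h^3 - 4*h^2 + h + 6) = (h - 4)*(h + 1)*(h + 3)*(h^2 - 5*h + 6) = (h - 4)*(h - 2)*(h + 1)*(h + 3)*(h - 3)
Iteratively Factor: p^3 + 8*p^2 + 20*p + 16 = (p + 2)*(p^2 + 6*p + 8) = (p + 2)*(p + 4)*(p + 2)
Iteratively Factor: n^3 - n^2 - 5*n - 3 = (n - 3)*(n^2 + 2*n + 1) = (n - 3)*(n + 1)*(n + 1)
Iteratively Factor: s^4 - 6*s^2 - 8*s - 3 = (s + 1)*(s^3 - s^2 - 5*s - 3) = (s + 1)^2*(s^2 - 2*s - 3) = (s - 3)*(s + 1)^2*(s + 1)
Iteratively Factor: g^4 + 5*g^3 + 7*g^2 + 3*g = (g + 1)*(g^3 + 4*g^2 + 3*g) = (g + 1)^2*(g^2 + 3*g) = g*(g + 1)^2*(g + 3)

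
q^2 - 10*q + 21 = (q - 7)*(q - 3)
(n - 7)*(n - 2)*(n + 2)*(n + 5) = n^4 - 2*n^3 - 39*n^2 + 8*n + 140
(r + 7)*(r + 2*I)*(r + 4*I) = r^3 + 7*r^2 + 6*I*r^2 - 8*r + 42*I*r - 56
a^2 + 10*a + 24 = (a + 4)*(a + 6)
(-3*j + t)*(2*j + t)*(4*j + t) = -24*j^3 - 10*j^2*t + 3*j*t^2 + t^3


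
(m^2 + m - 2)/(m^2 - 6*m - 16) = (m - 1)/(m - 8)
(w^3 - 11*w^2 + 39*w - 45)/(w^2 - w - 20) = (w^2 - 6*w + 9)/(w + 4)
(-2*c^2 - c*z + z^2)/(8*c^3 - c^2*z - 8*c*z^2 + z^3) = (-2*c + z)/(8*c^2 - 9*c*z + z^2)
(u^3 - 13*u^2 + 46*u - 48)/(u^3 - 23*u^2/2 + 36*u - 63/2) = 2*(u^2 - 10*u + 16)/(2*u^2 - 17*u + 21)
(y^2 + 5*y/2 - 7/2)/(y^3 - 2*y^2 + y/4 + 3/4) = 2*(2*y + 7)/(4*y^2 - 4*y - 3)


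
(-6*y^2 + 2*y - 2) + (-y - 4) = -6*y^2 + y - 6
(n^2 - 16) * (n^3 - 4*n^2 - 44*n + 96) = n^5 - 4*n^4 - 60*n^3 + 160*n^2 + 704*n - 1536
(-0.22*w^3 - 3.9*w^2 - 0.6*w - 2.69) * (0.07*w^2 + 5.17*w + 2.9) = -0.0154*w^5 - 1.4104*w^4 - 20.843*w^3 - 14.6003*w^2 - 15.6473*w - 7.801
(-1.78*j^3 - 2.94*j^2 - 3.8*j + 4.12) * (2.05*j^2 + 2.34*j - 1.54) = -3.649*j^5 - 10.1922*j^4 - 11.9284*j^3 + 4.0816*j^2 + 15.4928*j - 6.3448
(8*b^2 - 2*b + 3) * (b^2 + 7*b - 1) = 8*b^4 + 54*b^3 - 19*b^2 + 23*b - 3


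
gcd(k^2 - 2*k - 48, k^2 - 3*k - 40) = k - 8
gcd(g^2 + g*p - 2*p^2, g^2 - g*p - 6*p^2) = g + 2*p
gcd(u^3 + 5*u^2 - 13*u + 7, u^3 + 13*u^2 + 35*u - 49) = u^2 + 6*u - 7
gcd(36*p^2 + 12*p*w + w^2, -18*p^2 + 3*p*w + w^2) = 6*p + w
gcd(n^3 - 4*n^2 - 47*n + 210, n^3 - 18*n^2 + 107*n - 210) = n^2 - 11*n + 30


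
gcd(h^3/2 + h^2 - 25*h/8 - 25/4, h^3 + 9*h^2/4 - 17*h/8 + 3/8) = 1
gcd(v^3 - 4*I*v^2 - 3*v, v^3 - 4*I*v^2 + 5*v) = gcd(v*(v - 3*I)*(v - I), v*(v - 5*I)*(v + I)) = v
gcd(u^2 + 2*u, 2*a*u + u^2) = u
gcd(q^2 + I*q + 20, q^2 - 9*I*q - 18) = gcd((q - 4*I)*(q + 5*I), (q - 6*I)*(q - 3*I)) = 1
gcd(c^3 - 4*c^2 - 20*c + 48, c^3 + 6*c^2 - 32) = c^2 + 2*c - 8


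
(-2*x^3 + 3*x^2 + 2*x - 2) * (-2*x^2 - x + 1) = 4*x^5 - 4*x^4 - 9*x^3 + 5*x^2 + 4*x - 2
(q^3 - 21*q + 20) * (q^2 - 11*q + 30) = q^5 - 11*q^4 + 9*q^3 + 251*q^2 - 850*q + 600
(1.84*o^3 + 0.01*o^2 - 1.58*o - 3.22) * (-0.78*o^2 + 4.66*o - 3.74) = -1.4352*o^5 + 8.5666*o^4 - 5.6026*o^3 - 4.8886*o^2 - 9.096*o + 12.0428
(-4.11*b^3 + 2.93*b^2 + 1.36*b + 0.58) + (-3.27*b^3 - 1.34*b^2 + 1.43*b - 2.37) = -7.38*b^3 + 1.59*b^2 + 2.79*b - 1.79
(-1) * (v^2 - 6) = 6 - v^2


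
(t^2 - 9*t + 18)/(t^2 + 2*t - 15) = (t - 6)/(t + 5)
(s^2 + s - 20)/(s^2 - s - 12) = (s + 5)/(s + 3)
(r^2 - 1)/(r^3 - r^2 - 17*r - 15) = (r - 1)/(r^2 - 2*r - 15)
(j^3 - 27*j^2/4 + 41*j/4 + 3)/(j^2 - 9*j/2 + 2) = (4*j^2 - 11*j - 3)/(2*(2*j - 1))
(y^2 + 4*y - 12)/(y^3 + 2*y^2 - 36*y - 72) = (y - 2)/(y^2 - 4*y - 12)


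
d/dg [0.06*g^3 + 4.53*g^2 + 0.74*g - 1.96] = 0.18*g^2 + 9.06*g + 0.74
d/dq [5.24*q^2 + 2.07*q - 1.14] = 10.48*q + 2.07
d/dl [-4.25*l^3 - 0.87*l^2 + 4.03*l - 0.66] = -12.75*l^2 - 1.74*l + 4.03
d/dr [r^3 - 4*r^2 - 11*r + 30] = 3*r^2 - 8*r - 11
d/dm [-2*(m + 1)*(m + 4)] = -4*m - 10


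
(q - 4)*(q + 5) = q^2 + q - 20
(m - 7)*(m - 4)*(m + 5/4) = m^3 - 39*m^2/4 + 57*m/4 + 35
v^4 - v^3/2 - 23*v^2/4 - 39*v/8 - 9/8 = (v - 3)*(v + 1/2)^2*(v + 3/2)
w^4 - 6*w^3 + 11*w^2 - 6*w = w*(w - 3)*(w - 2)*(w - 1)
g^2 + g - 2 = (g - 1)*(g + 2)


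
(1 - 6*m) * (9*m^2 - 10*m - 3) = -54*m^3 + 69*m^2 + 8*m - 3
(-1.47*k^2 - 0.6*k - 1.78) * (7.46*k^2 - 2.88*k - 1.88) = -10.9662*k^4 - 0.2424*k^3 - 8.7872*k^2 + 6.2544*k + 3.3464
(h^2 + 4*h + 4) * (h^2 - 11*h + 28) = h^4 - 7*h^3 - 12*h^2 + 68*h + 112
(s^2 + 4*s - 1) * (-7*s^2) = -7*s^4 - 28*s^3 + 7*s^2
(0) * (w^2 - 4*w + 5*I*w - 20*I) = 0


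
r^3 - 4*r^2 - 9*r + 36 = (r - 4)*(r - 3)*(r + 3)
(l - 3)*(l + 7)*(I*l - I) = I*l^3 + 3*I*l^2 - 25*I*l + 21*I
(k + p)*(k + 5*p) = k^2 + 6*k*p + 5*p^2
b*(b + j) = b^2 + b*j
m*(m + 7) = m^2 + 7*m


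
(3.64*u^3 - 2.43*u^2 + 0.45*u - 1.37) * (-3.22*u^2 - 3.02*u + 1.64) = -11.7208*u^5 - 3.1682*u^4 + 11.8592*u^3 - 0.932799999999999*u^2 + 4.8754*u - 2.2468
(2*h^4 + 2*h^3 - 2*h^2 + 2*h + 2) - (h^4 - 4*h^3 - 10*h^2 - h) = h^4 + 6*h^3 + 8*h^2 + 3*h + 2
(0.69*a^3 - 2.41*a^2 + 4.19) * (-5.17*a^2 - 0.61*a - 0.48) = -3.5673*a^5 + 12.0388*a^4 + 1.1389*a^3 - 20.5055*a^2 - 2.5559*a - 2.0112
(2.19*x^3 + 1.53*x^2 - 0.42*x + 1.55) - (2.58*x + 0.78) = 2.19*x^3 + 1.53*x^2 - 3.0*x + 0.77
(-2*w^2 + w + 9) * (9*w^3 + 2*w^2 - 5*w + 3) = -18*w^5 + 5*w^4 + 93*w^3 + 7*w^2 - 42*w + 27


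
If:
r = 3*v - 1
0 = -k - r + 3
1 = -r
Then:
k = 4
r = -1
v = 0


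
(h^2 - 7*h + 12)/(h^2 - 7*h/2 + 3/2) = 2*(h - 4)/(2*h - 1)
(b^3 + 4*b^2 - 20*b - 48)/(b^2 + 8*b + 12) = b - 4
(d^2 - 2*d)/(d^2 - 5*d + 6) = d/(d - 3)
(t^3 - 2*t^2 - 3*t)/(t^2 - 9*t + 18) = t*(t + 1)/(t - 6)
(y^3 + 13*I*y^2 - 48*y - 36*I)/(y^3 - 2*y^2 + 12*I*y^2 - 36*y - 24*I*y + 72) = (y + I)/(y - 2)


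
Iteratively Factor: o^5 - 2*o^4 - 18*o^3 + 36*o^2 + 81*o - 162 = (o + 3)*(o^4 - 5*o^3 - 3*o^2 + 45*o - 54) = (o - 3)*(o + 3)*(o^3 - 2*o^2 - 9*o + 18) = (o - 3)*(o - 2)*(o + 3)*(o^2 - 9) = (o - 3)^2*(o - 2)*(o + 3)*(o + 3)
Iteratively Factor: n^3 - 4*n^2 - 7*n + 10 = (n + 2)*(n^2 - 6*n + 5) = (n - 5)*(n + 2)*(n - 1)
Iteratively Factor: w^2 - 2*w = (w)*(w - 2)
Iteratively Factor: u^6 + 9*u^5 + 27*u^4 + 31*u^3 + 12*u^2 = (u)*(u^5 + 9*u^4 + 27*u^3 + 31*u^2 + 12*u) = u*(u + 3)*(u^4 + 6*u^3 + 9*u^2 + 4*u) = u*(u + 3)*(u + 4)*(u^3 + 2*u^2 + u) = u*(u + 1)*(u + 3)*(u + 4)*(u^2 + u) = u^2*(u + 1)*(u + 3)*(u + 4)*(u + 1)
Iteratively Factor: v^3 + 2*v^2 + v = (v + 1)*(v^2 + v) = v*(v + 1)*(v + 1)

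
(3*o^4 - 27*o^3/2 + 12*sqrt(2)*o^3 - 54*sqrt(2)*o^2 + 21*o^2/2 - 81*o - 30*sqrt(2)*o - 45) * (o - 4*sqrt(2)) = 3*o^5 - 27*o^4/2 - 171*o^3/2 - 72*sqrt(2)*o^2 + 351*o^2 + 195*o + 324*sqrt(2)*o + 180*sqrt(2)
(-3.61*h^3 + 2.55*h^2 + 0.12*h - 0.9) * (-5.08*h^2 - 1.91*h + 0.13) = 18.3388*h^5 - 6.0589*h^4 - 5.9494*h^3 + 4.6743*h^2 + 1.7346*h - 0.117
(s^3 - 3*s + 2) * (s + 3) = s^4 + 3*s^3 - 3*s^2 - 7*s + 6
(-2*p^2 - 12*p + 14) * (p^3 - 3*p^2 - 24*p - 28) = -2*p^5 - 6*p^4 + 98*p^3 + 302*p^2 - 392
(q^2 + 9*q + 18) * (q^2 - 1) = q^4 + 9*q^3 + 17*q^2 - 9*q - 18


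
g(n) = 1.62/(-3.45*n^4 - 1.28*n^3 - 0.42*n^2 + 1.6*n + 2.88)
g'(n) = 1.62*(13.8*n^3 + 3.84*n^2 + 0.84*n - 1.6)/(-3.45*n^4 - 1.28*n^3 - 0.42*n^2 + 1.6*n + 2.88)^2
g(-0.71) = 1.45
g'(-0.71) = -6.79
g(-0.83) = 4.53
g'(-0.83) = -95.74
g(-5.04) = -0.00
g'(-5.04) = -0.00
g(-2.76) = -0.01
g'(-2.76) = -0.01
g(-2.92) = -0.01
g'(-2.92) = -0.01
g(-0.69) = 1.33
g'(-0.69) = -5.36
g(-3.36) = -0.00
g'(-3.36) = -0.00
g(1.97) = -0.03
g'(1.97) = 0.06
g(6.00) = -0.00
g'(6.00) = 0.00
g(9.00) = -0.00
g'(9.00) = 0.00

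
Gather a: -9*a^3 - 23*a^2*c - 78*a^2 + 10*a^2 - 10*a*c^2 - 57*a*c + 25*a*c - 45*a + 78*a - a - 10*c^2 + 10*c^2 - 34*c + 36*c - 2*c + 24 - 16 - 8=-9*a^3 + a^2*(-23*c - 68) + a*(-10*c^2 - 32*c + 32)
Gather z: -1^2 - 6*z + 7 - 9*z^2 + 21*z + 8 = -9*z^2 + 15*z + 14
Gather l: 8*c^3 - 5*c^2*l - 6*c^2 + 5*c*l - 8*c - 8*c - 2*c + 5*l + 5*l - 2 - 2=8*c^3 - 6*c^2 - 18*c + l*(-5*c^2 + 5*c + 10) - 4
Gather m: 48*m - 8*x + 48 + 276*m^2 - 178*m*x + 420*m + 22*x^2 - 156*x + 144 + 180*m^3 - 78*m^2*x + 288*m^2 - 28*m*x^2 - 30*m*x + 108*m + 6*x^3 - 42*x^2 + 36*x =180*m^3 + m^2*(564 - 78*x) + m*(-28*x^2 - 208*x + 576) + 6*x^3 - 20*x^2 - 128*x + 192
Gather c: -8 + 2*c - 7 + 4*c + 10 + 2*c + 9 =8*c + 4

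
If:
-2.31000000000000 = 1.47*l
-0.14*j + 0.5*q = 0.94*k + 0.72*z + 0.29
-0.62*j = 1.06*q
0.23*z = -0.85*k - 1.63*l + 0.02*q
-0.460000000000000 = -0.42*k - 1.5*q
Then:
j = 2.01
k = 5.29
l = -1.57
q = -1.17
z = -8.52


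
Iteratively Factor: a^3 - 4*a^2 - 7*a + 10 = (a - 1)*(a^2 - 3*a - 10) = (a - 1)*(a + 2)*(a - 5)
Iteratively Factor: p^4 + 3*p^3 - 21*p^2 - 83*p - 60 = (p + 3)*(p^3 - 21*p - 20) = (p + 1)*(p + 3)*(p^2 - p - 20) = (p + 1)*(p + 3)*(p + 4)*(p - 5)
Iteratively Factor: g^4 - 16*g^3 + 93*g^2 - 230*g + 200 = (g - 2)*(g^3 - 14*g^2 + 65*g - 100) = (g - 4)*(g - 2)*(g^2 - 10*g + 25) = (g - 5)*(g - 4)*(g - 2)*(g - 5)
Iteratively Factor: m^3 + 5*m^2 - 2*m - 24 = (m + 3)*(m^2 + 2*m - 8) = (m + 3)*(m + 4)*(m - 2)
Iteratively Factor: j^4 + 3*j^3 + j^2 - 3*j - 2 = (j - 1)*(j^3 + 4*j^2 + 5*j + 2) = (j - 1)*(j + 1)*(j^2 + 3*j + 2) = (j - 1)*(j + 1)*(j + 2)*(j + 1)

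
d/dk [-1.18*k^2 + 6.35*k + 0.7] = 6.35 - 2.36*k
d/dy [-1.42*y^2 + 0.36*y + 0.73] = 0.36 - 2.84*y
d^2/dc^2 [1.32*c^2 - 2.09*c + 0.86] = 2.64000000000000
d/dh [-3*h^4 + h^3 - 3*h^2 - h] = -12*h^3 + 3*h^2 - 6*h - 1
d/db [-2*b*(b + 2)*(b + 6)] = -6*b^2 - 32*b - 24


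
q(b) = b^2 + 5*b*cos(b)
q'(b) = -5*b*sin(b) + 2*b + 5*cos(b)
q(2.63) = -4.55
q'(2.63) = -5.54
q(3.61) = -3.07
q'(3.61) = 10.91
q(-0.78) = -2.16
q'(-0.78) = -0.75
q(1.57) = 2.47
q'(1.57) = -4.71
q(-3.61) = 29.14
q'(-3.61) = -3.53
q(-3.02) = 24.11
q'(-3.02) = -12.83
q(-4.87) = 19.89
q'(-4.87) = 15.09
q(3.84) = 0.04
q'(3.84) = 16.20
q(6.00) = 64.81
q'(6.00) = 25.18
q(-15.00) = 281.98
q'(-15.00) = -82.57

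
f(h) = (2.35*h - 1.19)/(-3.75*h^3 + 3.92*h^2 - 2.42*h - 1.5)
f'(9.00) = 0.00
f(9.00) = -0.01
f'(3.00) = 0.05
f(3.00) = -0.08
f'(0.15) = -1.71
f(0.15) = 0.47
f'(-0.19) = -11.96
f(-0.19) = 1.87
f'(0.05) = -2.31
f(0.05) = 0.67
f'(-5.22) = -0.01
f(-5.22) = -0.02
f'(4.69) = 0.01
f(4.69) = -0.03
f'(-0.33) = -644.05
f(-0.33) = 14.06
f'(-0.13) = -6.51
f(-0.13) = 1.35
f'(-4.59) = -0.01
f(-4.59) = -0.03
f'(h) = (2.35*h - 1.19)*(11.25*h^2 - 7.84*h + 2.42)/(-3.75*h^3 + 3.92*h^2 - 2.42*h - 1.5)^2 + 2.35/(-3.75*h^3 + 3.92*h^2 - 2.42*h - 1.5) = (17.625*h^3 - 22.5995*h^2 + 9.3296*h - 6.4048)/(14.0625*h^6 - 29.4*h^5 + 33.5164*h^4 - 7.7228*h^3 - 5.9036*h^2 + 7.26*h + 2.25)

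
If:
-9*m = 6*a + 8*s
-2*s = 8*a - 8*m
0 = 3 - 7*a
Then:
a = 3/7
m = 78/287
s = -180/287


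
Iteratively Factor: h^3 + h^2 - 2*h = (h)*(h^2 + h - 2) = h*(h + 2)*(h - 1)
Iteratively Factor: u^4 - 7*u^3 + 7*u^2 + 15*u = (u)*(u^3 - 7*u^2 + 7*u + 15) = u*(u + 1)*(u^2 - 8*u + 15) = u*(u - 3)*(u + 1)*(u - 5)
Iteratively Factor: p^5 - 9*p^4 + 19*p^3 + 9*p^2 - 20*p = (p - 5)*(p^4 - 4*p^3 - p^2 + 4*p) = p*(p - 5)*(p^3 - 4*p^2 - p + 4) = p*(p - 5)*(p + 1)*(p^2 - 5*p + 4) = p*(p - 5)*(p - 1)*(p + 1)*(p - 4)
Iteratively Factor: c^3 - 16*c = (c + 4)*(c^2 - 4*c) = c*(c + 4)*(c - 4)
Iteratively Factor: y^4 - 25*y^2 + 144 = (y + 3)*(y^3 - 3*y^2 - 16*y + 48) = (y + 3)*(y + 4)*(y^2 - 7*y + 12) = (y - 3)*(y + 3)*(y + 4)*(y - 4)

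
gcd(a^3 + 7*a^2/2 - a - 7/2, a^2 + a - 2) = a - 1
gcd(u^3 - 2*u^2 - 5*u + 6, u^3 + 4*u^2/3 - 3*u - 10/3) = u + 2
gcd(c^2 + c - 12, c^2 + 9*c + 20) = c + 4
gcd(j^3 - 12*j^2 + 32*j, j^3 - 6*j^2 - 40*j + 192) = j^2 - 12*j + 32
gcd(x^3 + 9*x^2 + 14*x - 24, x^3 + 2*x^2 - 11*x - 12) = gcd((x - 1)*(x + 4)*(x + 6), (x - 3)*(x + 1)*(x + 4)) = x + 4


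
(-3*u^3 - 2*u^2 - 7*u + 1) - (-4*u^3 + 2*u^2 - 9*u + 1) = u^3 - 4*u^2 + 2*u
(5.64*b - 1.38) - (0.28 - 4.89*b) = 10.53*b - 1.66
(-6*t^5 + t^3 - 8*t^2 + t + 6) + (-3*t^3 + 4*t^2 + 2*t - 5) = -6*t^5 - 2*t^3 - 4*t^2 + 3*t + 1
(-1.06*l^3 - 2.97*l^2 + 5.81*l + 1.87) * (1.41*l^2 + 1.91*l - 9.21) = -1.4946*l^5 - 6.2123*l^4 + 12.282*l^3 + 41.0875*l^2 - 49.9384*l - 17.2227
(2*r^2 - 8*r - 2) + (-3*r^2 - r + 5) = -r^2 - 9*r + 3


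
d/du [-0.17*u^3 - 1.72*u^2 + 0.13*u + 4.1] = -0.51*u^2 - 3.44*u + 0.13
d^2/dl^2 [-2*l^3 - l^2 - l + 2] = -12*l - 2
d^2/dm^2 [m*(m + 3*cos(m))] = -3*m*cos(m) - 6*sin(m) + 2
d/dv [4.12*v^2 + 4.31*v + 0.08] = 8.24*v + 4.31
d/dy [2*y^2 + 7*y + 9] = 4*y + 7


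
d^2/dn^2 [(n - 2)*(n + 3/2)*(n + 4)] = 6*n + 7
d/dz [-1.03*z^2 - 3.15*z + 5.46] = -2.06*z - 3.15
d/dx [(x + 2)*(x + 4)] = 2*x + 6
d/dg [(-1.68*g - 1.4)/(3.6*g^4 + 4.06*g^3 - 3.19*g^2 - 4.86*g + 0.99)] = (18.144*g^4 + 33.8016*g^3 + 11.6928*g^2 - 8.932*g - 8.4672)/(12.96*g^8 + 29.232*g^7 - 6.4844*g^6 - 60.8948*g^5 - 22.1591*g^4 + 39.0456*g^3 + 17.3034*g^2 - 9.6228*g + 0.9801)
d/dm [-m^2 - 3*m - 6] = -2*m - 3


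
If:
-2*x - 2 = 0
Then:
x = -1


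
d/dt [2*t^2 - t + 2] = 4*t - 1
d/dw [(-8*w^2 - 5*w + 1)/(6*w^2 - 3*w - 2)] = (54*w^2 + 20*w + 13)/(36*w^4 - 36*w^3 - 15*w^2 + 12*w + 4)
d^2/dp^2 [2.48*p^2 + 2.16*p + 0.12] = 4.96000000000000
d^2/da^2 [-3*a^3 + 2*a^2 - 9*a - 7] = 4 - 18*a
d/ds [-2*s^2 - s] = -4*s - 1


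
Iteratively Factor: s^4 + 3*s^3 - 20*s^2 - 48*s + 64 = (s + 4)*(s^3 - s^2 - 16*s + 16) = (s - 4)*(s + 4)*(s^2 + 3*s - 4) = (s - 4)*(s + 4)^2*(s - 1)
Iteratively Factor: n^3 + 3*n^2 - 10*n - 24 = (n - 3)*(n^2 + 6*n + 8) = (n - 3)*(n + 2)*(n + 4)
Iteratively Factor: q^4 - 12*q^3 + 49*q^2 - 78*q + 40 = (q - 4)*(q^3 - 8*q^2 + 17*q - 10) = (q - 5)*(q - 4)*(q^2 - 3*q + 2) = (q - 5)*(q - 4)*(q - 2)*(q - 1)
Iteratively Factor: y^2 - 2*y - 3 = (y + 1)*(y - 3)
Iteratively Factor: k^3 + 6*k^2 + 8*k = (k)*(k^2 + 6*k + 8) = k*(k + 4)*(k + 2)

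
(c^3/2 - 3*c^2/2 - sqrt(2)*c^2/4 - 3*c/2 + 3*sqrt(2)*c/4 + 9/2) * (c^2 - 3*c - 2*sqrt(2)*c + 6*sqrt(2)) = c^5/2 - 3*c^4 - 5*sqrt(2)*c^4/4 + 4*c^3 + 15*sqrt(2)*c^3/2 - 33*sqrt(2)*c^2/4 + 3*c^2 - 18*sqrt(2)*c - 9*c/2 + 27*sqrt(2)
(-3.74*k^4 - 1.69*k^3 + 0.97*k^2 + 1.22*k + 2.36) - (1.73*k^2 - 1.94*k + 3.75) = -3.74*k^4 - 1.69*k^3 - 0.76*k^2 + 3.16*k - 1.39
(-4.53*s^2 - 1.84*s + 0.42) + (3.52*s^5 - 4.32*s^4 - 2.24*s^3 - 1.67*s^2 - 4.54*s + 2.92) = 3.52*s^5 - 4.32*s^4 - 2.24*s^3 - 6.2*s^2 - 6.38*s + 3.34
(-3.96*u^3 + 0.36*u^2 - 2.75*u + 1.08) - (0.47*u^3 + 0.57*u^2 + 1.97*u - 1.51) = -4.43*u^3 - 0.21*u^2 - 4.72*u + 2.59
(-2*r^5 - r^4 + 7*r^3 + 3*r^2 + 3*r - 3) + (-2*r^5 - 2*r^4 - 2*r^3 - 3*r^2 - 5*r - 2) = -4*r^5 - 3*r^4 + 5*r^3 - 2*r - 5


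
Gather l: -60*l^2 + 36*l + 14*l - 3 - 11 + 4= -60*l^2 + 50*l - 10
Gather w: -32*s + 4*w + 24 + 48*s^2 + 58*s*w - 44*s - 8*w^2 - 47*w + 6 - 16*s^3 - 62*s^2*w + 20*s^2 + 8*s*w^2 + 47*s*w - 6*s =-16*s^3 + 68*s^2 - 82*s + w^2*(8*s - 8) + w*(-62*s^2 + 105*s - 43) + 30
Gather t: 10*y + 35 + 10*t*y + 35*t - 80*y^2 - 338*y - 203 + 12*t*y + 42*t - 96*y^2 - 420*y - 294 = t*(22*y + 77) - 176*y^2 - 748*y - 462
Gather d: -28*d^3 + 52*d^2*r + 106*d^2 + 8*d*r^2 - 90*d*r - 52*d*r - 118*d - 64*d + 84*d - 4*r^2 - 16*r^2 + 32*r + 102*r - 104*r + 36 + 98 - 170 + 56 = -28*d^3 + d^2*(52*r + 106) + d*(8*r^2 - 142*r - 98) - 20*r^2 + 30*r + 20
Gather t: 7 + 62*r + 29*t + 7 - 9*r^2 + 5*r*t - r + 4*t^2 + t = -9*r^2 + 61*r + 4*t^2 + t*(5*r + 30) + 14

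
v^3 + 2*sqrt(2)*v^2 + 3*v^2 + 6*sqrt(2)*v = v*(v + 3)*(v + 2*sqrt(2))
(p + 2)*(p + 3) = p^2 + 5*p + 6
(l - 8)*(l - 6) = l^2 - 14*l + 48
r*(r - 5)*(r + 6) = r^3 + r^2 - 30*r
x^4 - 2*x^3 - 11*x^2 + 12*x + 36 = (x - 3)^2*(x + 2)^2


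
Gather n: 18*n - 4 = 18*n - 4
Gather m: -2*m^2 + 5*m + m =-2*m^2 + 6*m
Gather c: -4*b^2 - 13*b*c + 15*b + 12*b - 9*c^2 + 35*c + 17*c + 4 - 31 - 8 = -4*b^2 + 27*b - 9*c^2 + c*(52 - 13*b) - 35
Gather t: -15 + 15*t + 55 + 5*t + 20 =20*t + 60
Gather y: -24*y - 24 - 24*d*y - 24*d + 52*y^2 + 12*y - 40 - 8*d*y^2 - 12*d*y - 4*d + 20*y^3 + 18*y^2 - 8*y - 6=-28*d + 20*y^3 + y^2*(70 - 8*d) + y*(-36*d - 20) - 70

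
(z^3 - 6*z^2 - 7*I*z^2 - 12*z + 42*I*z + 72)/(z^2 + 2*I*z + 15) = (z^2 + z*(-6 - 4*I) + 24*I)/(z + 5*I)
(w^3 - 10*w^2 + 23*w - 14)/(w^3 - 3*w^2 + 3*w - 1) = (w^2 - 9*w + 14)/(w^2 - 2*w + 1)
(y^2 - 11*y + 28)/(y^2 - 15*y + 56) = (y - 4)/(y - 8)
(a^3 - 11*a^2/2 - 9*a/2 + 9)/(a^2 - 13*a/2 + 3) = (2*a^2 + a - 3)/(2*a - 1)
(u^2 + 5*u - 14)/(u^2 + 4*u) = (u^2 + 5*u - 14)/(u*(u + 4))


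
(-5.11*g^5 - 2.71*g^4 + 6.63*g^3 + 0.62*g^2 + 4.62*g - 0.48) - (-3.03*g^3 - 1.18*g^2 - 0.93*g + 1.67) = -5.11*g^5 - 2.71*g^4 + 9.66*g^3 + 1.8*g^2 + 5.55*g - 2.15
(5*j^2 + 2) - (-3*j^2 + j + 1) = 8*j^2 - j + 1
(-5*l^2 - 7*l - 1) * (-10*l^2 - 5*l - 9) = 50*l^4 + 95*l^3 + 90*l^2 + 68*l + 9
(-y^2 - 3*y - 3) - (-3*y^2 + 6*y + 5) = 2*y^2 - 9*y - 8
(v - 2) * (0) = 0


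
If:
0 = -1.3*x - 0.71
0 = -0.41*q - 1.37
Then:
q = -3.34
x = -0.55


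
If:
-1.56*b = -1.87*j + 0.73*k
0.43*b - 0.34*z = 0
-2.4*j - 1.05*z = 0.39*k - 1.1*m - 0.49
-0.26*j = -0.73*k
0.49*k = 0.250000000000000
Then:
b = 1.48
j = 1.43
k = 0.51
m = 4.65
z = 1.87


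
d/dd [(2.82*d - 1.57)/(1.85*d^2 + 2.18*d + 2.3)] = (-5.217*d^2 + 5.809*d + 9.9086)/(3.4225*d^4 + 8.066*d^3 + 13.2624*d^2 + 10.028*d + 5.29)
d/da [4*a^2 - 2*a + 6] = 8*a - 2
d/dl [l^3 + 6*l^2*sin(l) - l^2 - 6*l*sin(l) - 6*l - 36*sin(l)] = 6*l^2*cos(l) + 3*l^2 + 12*l*sin(l) - 6*l*cos(l) - 2*l - 6*sin(l) - 36*cos(l) - 6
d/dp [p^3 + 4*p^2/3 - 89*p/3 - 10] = 3*p^2 + 8*p/3 - 89/3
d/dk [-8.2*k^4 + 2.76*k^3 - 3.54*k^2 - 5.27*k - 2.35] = -32.8*k^3 + 8.28*k^2 - 7.08*k - 5.27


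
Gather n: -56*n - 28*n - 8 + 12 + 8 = 12 - 84*n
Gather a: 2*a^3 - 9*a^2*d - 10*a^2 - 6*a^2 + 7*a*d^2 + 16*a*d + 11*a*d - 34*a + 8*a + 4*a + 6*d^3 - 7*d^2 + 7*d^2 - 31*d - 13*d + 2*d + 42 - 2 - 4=2*a^3 + a^2*(-9*d - 16) + a*(7*d^2 + 27*d - 22) + 6*d^3 - 42*d + 36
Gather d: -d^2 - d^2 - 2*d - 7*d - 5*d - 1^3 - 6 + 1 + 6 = -2*d^2 - 14*d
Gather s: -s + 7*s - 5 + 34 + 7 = 6*s + 36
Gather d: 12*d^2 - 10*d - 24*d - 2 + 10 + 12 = 12*d^2 - 34*d + 20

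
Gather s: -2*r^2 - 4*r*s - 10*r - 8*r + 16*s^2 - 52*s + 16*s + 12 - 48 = -2*r^2 - 18*r + 16*s^2 + s*(-4*r - 36) - 36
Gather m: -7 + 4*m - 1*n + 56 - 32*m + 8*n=-28*m + 7*n + 49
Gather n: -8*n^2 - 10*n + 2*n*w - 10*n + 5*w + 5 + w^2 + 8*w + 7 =-8*n^2 + n*(2*w - 20) + w^2 + 13*w + 12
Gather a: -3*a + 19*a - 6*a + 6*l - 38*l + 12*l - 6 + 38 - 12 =10*a - 20*l + 20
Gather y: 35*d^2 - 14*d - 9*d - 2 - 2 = 35*d^2 - 23*d - 4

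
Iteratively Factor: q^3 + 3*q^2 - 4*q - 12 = (q + 3)*(q^2 - 4) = (q + 2)*(q + 3)*(q - 2)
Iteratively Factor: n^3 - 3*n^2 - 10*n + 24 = (n - 2)*(n^2 - n - 12) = (n - 2)*(n + 3)*(n - 4)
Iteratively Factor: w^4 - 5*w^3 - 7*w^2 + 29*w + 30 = (w - 5)*(w^3 - 7*w - 6) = (w - 5)*(w - 3)*(w^2 + 3*w + 2) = (w - 5)*(w - 3)*(w + 2)*(w + 1)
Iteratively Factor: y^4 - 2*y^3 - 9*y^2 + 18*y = (y - 2)*(y^3 - 9*y) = (y - 3)*(y - 2)*(y^2 + 3*y) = (y - 3)*(y - 2)*(y + 3)*(y)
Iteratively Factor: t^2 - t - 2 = (t - 2)*(t + 1)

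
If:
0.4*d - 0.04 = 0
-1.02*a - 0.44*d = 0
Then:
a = -0.04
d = 0.10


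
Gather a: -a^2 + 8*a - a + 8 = -a^2 + 7*a + 8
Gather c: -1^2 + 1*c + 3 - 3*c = 2 - 2*c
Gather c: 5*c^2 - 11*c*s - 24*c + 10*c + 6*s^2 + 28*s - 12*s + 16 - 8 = 5*c^2 + c*(-11*s - 14) + 6*s^2 + 16*s + 8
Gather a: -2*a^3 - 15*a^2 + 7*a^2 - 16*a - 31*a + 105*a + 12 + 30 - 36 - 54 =-2*a^3 - 8*a^2 + 58*a - 48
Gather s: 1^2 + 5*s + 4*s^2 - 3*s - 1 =4*s^2 + 2*s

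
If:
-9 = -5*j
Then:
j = 9/5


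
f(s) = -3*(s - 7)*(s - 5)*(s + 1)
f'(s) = -3*(s - 7)*(s - 5) - 3*(s - 7)*(s + 1) - 3*(s - 5)*(s + 1)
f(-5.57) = 1821.58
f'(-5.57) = -715.84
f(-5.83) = 2013.37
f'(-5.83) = -759.68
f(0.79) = -140.39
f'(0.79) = -22.48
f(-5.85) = 2028.60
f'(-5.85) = -763.10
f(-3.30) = 589.88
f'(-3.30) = -384.81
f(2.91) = -100.27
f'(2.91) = 46.85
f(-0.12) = -96.24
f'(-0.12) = -77.05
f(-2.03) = 196.16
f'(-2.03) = -240.07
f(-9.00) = 5376.00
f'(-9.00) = -1392.00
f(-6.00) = 2145.00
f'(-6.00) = -789.00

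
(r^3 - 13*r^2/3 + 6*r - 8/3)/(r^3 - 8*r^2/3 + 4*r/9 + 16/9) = 3*(r - 1)/(3*r + 2)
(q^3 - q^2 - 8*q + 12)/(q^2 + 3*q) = q - 4 + 4/q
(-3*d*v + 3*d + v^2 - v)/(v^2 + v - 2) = (-3*d + v)/(v + 2)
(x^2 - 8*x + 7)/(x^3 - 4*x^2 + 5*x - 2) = (x - 7)/(x^2 - 3*x + 2)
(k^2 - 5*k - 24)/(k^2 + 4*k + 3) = (k - 8)/(k + 1)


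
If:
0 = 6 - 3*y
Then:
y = 2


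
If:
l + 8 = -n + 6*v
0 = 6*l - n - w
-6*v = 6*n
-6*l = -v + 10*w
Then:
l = -24/157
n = -176/157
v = 176/157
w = 32/157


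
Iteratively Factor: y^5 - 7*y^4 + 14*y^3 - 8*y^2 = (y)*(y^4 - 7*y^3 + 14*y^2 - 8*y) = y*(y - 1)*(y^3 - 6*y^2 + 8*y) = y*(y - 2)*(y - 1)*(y^2 - 4*y) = y*(y - 4)*(y - 2)*(y - 1)*(y)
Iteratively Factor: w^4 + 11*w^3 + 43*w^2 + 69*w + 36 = (w + 4)*(w^3 + 7*w^2 + 15*w + 9) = (w + 1)*(w + 4)*(w^2 + 6*w + 9) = (w + 1)*(w + 3)*(w + 4)*(w + 3)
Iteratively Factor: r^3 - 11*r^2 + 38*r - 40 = (r - 2)*(r^2 - 9*r + 20) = (r - 5)*(r - 2)*(r - 4)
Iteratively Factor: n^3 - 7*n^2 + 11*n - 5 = (n - 5)*(n^2 - 2*n + 1) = (n - 5)*(n - 1)*(n - 1)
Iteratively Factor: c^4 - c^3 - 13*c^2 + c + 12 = (c + 3)*(c^3 - 4*c^2 - c + 4) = (c + 1)*(c + 3)*(c^2 - 5*c + 4) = (c - 4)*(c + 1)*(c + 3)*(c - 1)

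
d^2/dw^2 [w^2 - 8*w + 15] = 2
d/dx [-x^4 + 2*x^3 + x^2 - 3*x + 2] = -4*x^3 + 6*x^2 + 2*x - 3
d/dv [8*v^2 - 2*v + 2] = 16*v - 2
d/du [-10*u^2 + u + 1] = 1 - 20*u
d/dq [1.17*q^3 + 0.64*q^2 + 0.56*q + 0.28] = 3.51*q^2 + 1.28*q + 0.56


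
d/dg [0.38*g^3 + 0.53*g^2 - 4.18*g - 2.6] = 1.14*g^2 + 1.06*g - 4.18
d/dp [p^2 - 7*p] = 2*p - 7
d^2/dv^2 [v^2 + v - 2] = 2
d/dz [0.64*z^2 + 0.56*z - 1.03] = 1.28*z + 0.56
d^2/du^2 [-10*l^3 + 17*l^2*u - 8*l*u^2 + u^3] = -16*l + 6*u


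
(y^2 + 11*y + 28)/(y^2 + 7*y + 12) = (y + 7)/(y + 3)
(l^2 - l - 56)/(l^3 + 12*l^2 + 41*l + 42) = (l - 8)/(l^2 + 5*l + 6)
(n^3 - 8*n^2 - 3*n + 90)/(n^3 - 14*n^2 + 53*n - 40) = (n^2 - 3*n - 18)/(n^2 - 9*n + 8)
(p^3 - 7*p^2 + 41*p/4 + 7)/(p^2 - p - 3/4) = (2*p^2 - 15*p + 28)/(2*p - 3)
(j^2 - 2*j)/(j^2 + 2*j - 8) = j/(j + 4)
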